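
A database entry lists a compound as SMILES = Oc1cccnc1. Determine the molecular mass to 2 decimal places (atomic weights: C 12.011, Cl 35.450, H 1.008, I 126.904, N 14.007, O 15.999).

First, the molecular formula is C5H5NO (counting implicit H from valence).
  C: 5 × 12.011 = 60.055
  H: 5 × 1.008 = 5.040
  N: 1 × 14.007 = 14.007
  O: 1 × 15.999 = 15.999
Sum: 5×12.011 + 5×1.008 + 1×14.007 + 1×15.999 = 95.101 → 95.10 g/mol.

95.10 g/mol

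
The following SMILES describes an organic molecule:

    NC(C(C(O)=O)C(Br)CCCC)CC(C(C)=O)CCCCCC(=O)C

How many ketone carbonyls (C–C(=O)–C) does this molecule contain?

The ketone motif appears at heavy-atom positions 15, 23 in the SMILES.
Other groups present: 1 carboxylic acid, 1 primary amine.
Ketone count: 2.

2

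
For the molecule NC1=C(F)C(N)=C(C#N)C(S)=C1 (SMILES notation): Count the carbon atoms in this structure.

Count every carbon token in the SMILES (each C, including those in ring-closure positions and inside branches).
Carbon count: 7.

7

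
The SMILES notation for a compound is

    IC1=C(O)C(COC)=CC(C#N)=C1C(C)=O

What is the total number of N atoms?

Scan the SMILES for N atoms (remember two-letter symbols like Cl and Br are single atoms).
Nitrogen count: 1.

1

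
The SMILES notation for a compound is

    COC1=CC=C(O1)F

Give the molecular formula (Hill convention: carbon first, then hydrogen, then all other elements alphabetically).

Walk through each heavy atom and fill implicit hydrogens from standard valence (C 4, N 3, O 2, S 2, halogen 1):
  atom 1: C, bond orders sum to 1 (valence 4) → 3 H
  atom 2: O, bond orders sum to 2 (valence 2) → 0 H
  atom 3: C, bond orders sum to 4 (valence 4) → 0 H
  atom 4: C, bond orders sum to 3 (valence 4) → 1 H
  atom 5: C, bond orders sum to 3 (valence 4) → 1 H
  atom 6: C, bond orders sum to 4 (valence 4) → 0 H
  atom 7: O, bond orders sum to 2 (valence 2) → 0 H
  atom 8: F (halogen, monovalent) → 0 H
Totals → C:5, H:5, F:1, O:2.
In Hill order: C5H5FO2.

C5H5FO2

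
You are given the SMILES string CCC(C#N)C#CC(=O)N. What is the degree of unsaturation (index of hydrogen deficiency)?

5

Degree of unsaturation = (number of rings) + (number of π bonds).
Ring closures in the SMILES: 0.
π bonds: 1 double bond (each 1 DoU), 2 triple bonds (each 2 DoU) → 5 DoU from unsaturation.
Total DoU = 0 + 5 = 5.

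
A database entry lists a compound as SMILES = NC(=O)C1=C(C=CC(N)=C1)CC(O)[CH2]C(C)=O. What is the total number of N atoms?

2

Scan the SMILES for N atoms (remember two-letter symbols like Cl and Br are single atoms).
Nitrogen count: 2.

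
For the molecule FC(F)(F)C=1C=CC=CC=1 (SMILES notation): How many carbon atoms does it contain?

Count every carbon token in the SMILES (each C, including those in ring-closure positions and inside branches).
Carbon count: 7.

7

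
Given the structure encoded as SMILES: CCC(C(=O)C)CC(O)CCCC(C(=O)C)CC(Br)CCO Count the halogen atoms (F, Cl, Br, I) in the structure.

1

Halogen atoms appear at heavy-atom position 19 (1×Br).
Other groups present: 2 hydroxyl, 2 ketone.
Halogen count: 1.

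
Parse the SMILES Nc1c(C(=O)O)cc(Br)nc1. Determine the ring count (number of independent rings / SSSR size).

In SMILES, each pair of matching ring-closure digits denotes one ring-closing bond; the number of such bonds equals the number of independent rings.
Ring-closure bonds here: 1.

1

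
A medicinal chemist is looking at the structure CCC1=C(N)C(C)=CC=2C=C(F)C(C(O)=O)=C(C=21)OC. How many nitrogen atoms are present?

Scan the SMILES for N atoms (remember two-letter symbols like Cl and Br are single atoms).
Nitrogen count: 1.

1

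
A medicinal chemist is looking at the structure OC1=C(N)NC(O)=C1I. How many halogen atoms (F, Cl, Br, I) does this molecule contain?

Halogen atoms appear at heavy-atom position 9 (1×I).
Other groups present: 2 hydroxyl, 1 primary amine.
Halogen count: 1.

1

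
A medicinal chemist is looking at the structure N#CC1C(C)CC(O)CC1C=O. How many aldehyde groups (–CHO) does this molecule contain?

1

The aldehyde motif appears at heavy-atom position 11 in the SMILES.
Other groups present: 1 hydroxyl, 1 nitrile.
Aldehyde count: 1.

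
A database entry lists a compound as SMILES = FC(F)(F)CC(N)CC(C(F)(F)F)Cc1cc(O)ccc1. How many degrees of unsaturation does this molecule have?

4

Molecular formula: C13H15F6NO.
DoU = (2C + 2 + N − H − X) / 2, where X is the halogen count and O/S are ignored.
    = (2·13 + 2 + 1 − 15 − 6) / 2 = 8 / 2 = 4.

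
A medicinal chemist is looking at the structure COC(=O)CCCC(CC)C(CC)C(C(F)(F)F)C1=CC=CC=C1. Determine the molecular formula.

C19H27F3O2

Walk through each heavy atom and fill implicit hydrogens from standard valence (C 4, N 3, O 2, S 2, halogen 1):
  atom 1: C, bond orders sum to 1 (valence 4) → 3 H
  atom 2: O, bond orders sum to 2 (valence 2) → 0 H
  atom 3: C, bond orders sum to 4 (valence 4) → 0 H
  atom 4: O, bond orders sum to 2 (valence 2) → 0 H
  atom 5: C, bond orders sum to 2 (valence 4) → 2 H
  atom 6: C, bond orders sum to 2 (valence 4) → 2 H
  atom 7: C, bond orders sum to 2 (valence 4) → 2 H
  atom 8: C, bond orders sum to 3 (valence 4) → 1 H
  atom 9: C, bond orders sum to 2 (valence 4) → 2 H
  atom 10: C, bond orders sum to 1 (valence 4) → 3 H
  atom 11: C, bond orders sum to 3 (valence 4) → 1 H
  atom 12: C, bond orders sum to 2 (valence 4) → 2 H
  atom 13: C, bond orders sum to 1 (valence 4) → 3 H
  atom 14: C, bond orders sum to 3 (valence 4) → 1 H
  atom 15: C, bond orders sum to 4 (valence 4) → 0 H
  atom 16: F (halogen, monovalent) → 0 H
  atom 17: F (halogen, monovalent) → 0 H
  atom 18: F (halogen, monovalent) → 0 H
  atom 19: C, bond orders sum to 4 (valence 4) → 0 H
  atom 20: C, bond orders sum to 3 (valence 4) → 1 H
  atom 21: C, bond orders sum to 3 (valence 4) → 1 H
  atom 22: C, bond orders sum to 3 (valence 4) → 1 H
  atom 23: C, bond orders sum to 3 (valence 4) → 1 H
  atom 24: C, bond orders sum to 3 (valence 4) → 1 H
Totals → C:19, H:27, F:3, O:2.
In Hill order: C19H27F3O2.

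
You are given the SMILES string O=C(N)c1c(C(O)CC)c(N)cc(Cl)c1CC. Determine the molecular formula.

Walk through each heavy atom and fill implicit hydrogens from standard valence (C 4, N 3, O 2, S 2, halogen 1); for lowercase aromatic atoms, an aromatic c carries 1 H when it has two neighbours and 0 H with three, and aromatic n carries 0 H:
  atom 1: O, bond orders sum to 2 (valence 2) → 0 H
  atom 2: C, bond orders sum to 4 (valence 4) → 0 H
  atom 3: N, bond orders sum to 1 (valence 3) → 2 H
  atom 4: aromatic c, 3 neighbours → 0 H
  atom 5: aromatic c, 3 neighbours → 0 H
  atom 6: C, bond orders sum to 3 (valence 4) → 1 H
  atom 7: O, bond orders sum to 1 (valence 2) → 1 H
  atom 8: C, bond orders sum to 2 (valence 4) → 2 H
  atom 9: C, bond orders sum to 1 (valence 4) → 3 H
  atom 10: aromatic c, 3 neighbours → 0 H
  atom 11: N, bond orders sum to 1 (valence 3) → 2 H
  atom 12: aromatic c, 2 neighbours → 1 H
  atom 13: aromatic c, 3 neighbours → 0 H
  atom 14: Cl (halogen, monovalent) → 0 H
  atom 15: aromatic c, 3 neighbours → 0 H
  atom 16: C, bond orders sum to 2 (valence 4) → 2 H
  atom 17: C, bond orders sum to 1 (valence 4) → 3 H
Totals → C:12, H:17, Cl:1, N:2, O:2.

C12H17ClN2O2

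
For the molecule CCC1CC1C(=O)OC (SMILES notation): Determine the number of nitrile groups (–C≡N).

Scan the SMILES for the nitrile motif — none present.
Groups that are present: 1 ester.

0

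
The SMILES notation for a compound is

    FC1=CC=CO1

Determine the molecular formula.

Walk through each heavy atom and fill implicit hydrogens from standard valence (C 4, N 3, O 2, S 2, halogen 1):
  atom 1: F (halogen, monovalent) → 0 H
  atom 2: C, bond orders sum to 4 (valence 4) → 0 H
  atom 3: C, bond orders sum to 3 (valence 4) → 1 H
  atom 4: C, bond orders sum to 3 (valence 4) → 1 H
  atom 5: C, bond orders sum to 3 (valence 4) → 1 H
  atom 6: O, bond orders sum to 2 (valence 2) → 0 H
Totals → C:4, H:3, F:1, O:1.

C4H3FO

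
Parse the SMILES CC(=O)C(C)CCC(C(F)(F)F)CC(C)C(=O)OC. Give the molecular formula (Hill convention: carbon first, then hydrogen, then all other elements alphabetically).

C13H21F3O3

Walk through each heavy atom and fill implicit hydrogens from standard valence (C 4, N 3, O 2, S 2, halogen 1):
  atom 1: C, bond orders sum to 1 (valence 4) → 3 H
  atom 2: C, bond orders sum to 4 (valence 4) → 0 H
  atom 3: O, bond orders sum to 2 (valence 2) → 0 H
  atom 4: C, bond orders sum to 3 (valence 4) → 1 H
  atom 5: C, bond orders sum to 1 (valence 4) → 3 H
  atom 6: C, bond orders sum to 2 (valence 4) → 2 H
  atom 7: C, bond orders sum to 2 (valence 4) → 2 H
  atom 8: C, bond orders sum to 3 (valence 4) → 1 H
  atom 9: C, bond orders sum to 4 (valence 4) → 0 H
  atom 10: F (halogen, monovalent) → 0 H
  atom 11: F (halogen, monovalent) → 0 H
  atom 12: F (halogen, monovalent) → 0 H
  atom 13: C, bond orders sum to 2 (valence 4) → 2 H
  atom 14: C, bond orders sum to 3 (valence 4) → 1 H
  atom 15: C, bond orders sum to 1 (valence 4) → 3 H
  atom 16: C, bond orders sum to 4 (valence 4) → 0 H
  atom 17: O, bond orders sum to 2 (valence 2) → 0 H
  atom 18: O, bond orders sum to 2 (valence 2) → 0 H
  atom 19: C, bond orders sum to 1 (valence 4) → 3 H
Totals → C:13, H:21, F:3, O:3.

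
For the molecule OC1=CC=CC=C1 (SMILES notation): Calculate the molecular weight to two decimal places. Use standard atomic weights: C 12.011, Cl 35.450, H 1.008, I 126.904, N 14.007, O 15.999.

94.11 g/mol

First, the molecular formula is C6H6O (counting implicit H from valence).
  C: 6 × 12.011 = 72.066
  H: 6 × 1.008 = 6.048
  O: 1 × 15.999 = 15.999
Sum: 6×12.011 + 6×1.008 + 1×15.999 = 94.113 → 94.11 g/mol.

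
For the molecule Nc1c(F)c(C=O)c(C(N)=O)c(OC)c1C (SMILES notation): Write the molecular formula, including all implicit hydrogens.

C10H11FN2O3

Walk through each heavy atom and fill implicit hydrogens from standard valence (C 4, N 3, O 2, S 2, halogen 1); for lowercase aromatic atoms, an aromatic c carries 1 H when it has two neighbours and 0 H with three, and aromatic n carries 0 H:
  atom 1: N, bond orders sum to 1 (valence 3) → 2 H
  atom 2: aromatic c, 3 neighbours → 0 H
  atom 3: aromatic c, 3 neighbours → 0 H
  atom 4: F (halogen, monovalent) → 0 H
  atom 5: aromatic c, 3 neighbours → 0 H
  atom 6: C, bond orders sum to 3 (valence 4) → 1 H
  atom 7: O, bond orders sum to 2 (valence 2) → 0 H
  atom 8: aromatic c, 3 neighbours → 0 H
  atom 9: C, bond orders sum to 4 (valence 4) → 0 H
  atom 10: N, bond orders sum to 1 (valence 3) → 2 H
  atom 11: O, bond orders sum to 2 (valence 2) → 0 H
  atom 12: aromatic c, 3 neighbours → 0 H
  atom 13: O, bond orders sum to 2 (valence 2) → 0 H
  atom 14: C, bond orders sum to 1 (valence 4) → 3 H
  atom 15: aromatic c, 3 neighbours → 0 H
  atom 16: C, bond orders sum to 1 (valence 4) → 3 H
Totals → C:10, H:11, F:1, N:2, O:3.
In Hill order: C10H11FN2O3.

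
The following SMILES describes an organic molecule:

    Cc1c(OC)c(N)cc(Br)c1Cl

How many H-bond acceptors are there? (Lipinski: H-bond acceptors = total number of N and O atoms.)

2

N atoms: 1; O atoms: 1.
Lipinski HBA = 1 + 1 = 2.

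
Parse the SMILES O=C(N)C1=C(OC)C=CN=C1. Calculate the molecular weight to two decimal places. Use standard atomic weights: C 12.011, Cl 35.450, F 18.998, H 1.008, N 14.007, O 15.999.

152.15 g/mol

First, the molecular formula is C7H8N2O2 (counting implicit H from valence).
  C: 7 × 12.011 = 84.077
  H: 8 × 1.008 = 8.064
  N: 2 × 14.007 = 28.014
  O: 2 × 15.999 = 31.998
Sum: 7×12.011 + 8×1.008 + 2×14.007 + 2×15.999 = 152.153 → 152.15 g/mol.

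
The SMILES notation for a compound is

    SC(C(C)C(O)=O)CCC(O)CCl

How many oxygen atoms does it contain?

3

Scan the SMILES for O atoms (remember two-letter symbols like Cl and Br are single atoms).
Oxygen count: 3.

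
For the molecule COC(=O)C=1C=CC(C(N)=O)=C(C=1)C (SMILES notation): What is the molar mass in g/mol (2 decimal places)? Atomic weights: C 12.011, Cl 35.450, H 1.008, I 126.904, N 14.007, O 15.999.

First, the molecular formula is C10H11NO3 (counting implicit H from valence).
  C: 10 × 12.011 = 120.110
  H: 11 × 1.008 = 11.088
  N: 1 × 14.007 = 14.007
  O: 3 × 15.999 = 47.997
Sum: 10×12.011 + 11×1.008 + 1×14.007 + 3×15.999 = 193.202 → 193.20 g/mol.

193.20 g/mol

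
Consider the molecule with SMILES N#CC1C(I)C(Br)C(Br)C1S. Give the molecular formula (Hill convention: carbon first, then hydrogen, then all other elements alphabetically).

Walk through each heavy atom and fill implicit hydrogens from standard valence (C 4, N 3, O 2, S 2, halogen 1):
  atom 1: N, bond orders sum to 3 (valence 3) → 0 H
  atom 2: C, bond orders sum to 4 (valence 4) → 0 H
  atom 3: C, bond orders sum to 3 (valence 4) → 1 H
  atom 4: C, bond orders sum to 3 (valence 4) → 1 H
  atom 5: I (halogen, monovalent) → 0 H
  atom 6: C, bond orders sum to 3 (valence 4) → 1 H
  atom 7: Br (halogen, monovalent) → 0 H
  atom 8: C, bond orders sum to 3 (valence 4) → 1 H
  atom 9: Br (halogen, monovalent) → 0 H
  atom 10: C, bond orders sum to 3 (valence 4) → 1 H
  atom 11: S, bond orders sum to 1 (valence 2) → 1 H
Totals → C:6, H:6, Br:2, I:1, N:1, S:1.

C6H6Br2INS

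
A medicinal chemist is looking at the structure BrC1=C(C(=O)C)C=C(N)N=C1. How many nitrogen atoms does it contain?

Scan the SMILES for N atoms (remember two-letter symbols like Cl and Br are single atoms).
Nitrogen count: 2.

2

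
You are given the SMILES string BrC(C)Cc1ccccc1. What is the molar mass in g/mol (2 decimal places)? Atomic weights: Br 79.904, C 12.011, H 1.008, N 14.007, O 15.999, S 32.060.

First, the molecular formula is C9H11Br (counting implicit H from valence).
  Br: 1 × 79.904 = 79.904
  C: 9 × 12.011 = 108.099
  H: 11 × 1.008 = 11.088
Sum: 1×79.904 + 9×12.011 + 11×1.008 = 199.091 → 199.09 g/mol.

199.09 g/mol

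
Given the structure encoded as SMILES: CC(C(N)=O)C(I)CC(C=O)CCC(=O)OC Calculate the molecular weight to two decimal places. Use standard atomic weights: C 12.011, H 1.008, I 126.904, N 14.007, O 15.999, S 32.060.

First, the molecular formula is C11H18INO4 (counting implicit H from valence).
  C: 11 × 12.011 = 132.121
  H: 18 × 1.008 = 18.144
  I: 1 × 126.904 = 126.904
  N: 1 × 14.007 = 14.007
  O: 4 × 15.999 = 63.996
Sum: 11×12.011 + 18×1.008 + 1×126.904 + 1×14.007 + 4×15.999 = 355.172 → 355.17 g/mol.

355.17 g/mol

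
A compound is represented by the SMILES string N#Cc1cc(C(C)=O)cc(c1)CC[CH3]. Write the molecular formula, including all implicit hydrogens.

C12H13NO

Walk through each heavy atom and fill implicit hydrogens from standard valence (C 4, N 3, O 2, S 2, halogen 1); for lowercase aromatic atoms, an aromatic c carries 1 H when it has two neighbours and 0 H with three, and aromatic n carries 0 H:
  atom 1: N, bond orders sum to 3 (valence 3) → 0 H
  atom 2: C, bond orders sum to 4 (valence 4) → 0 H
  atom 3: aromatic c, 3 neighbours → 0 H
  atom 4: aromatic c, 2 neighbours → 1 H
  atom 5: aromatic c, 3 neighbours → 0 H
  atom 6: C, bond orders sum to 4 (valence 4) → 0 H
  atom 7: C, bond orders sum to 1 (valence 4) → 3 H
  atom 8: O, bond orders sum to 2 (valence 2) → 0 H
  atom 9: aromatic c, 2 neighbours → 1 H
  atom 10: aromatic c, 3 neighbours → 0 H
  atom 11: aromatic c, 2 neighbours → 1 H
  atom 12: C, bond orders sum to 2 (valence 4) → 2 H
  atom 13: C, bond orders sum to 2 (valence 4) → 2 H
  atom 14: C with explicit H count 3
Totals → C:12, H:13, N:1, O:1.
In Hill order: C12H13NO.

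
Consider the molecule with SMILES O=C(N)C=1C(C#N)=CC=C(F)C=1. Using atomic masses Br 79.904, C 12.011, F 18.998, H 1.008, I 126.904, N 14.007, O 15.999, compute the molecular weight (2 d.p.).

164.14 g/mol

First, the molecular formula is C8H5FN2O (counting implicit H from valence).
  C: 8 × 12.011 = 96.088
  F: 1 × 18.998 = 18.998
  H: 5 × 1.008 = 5.040
  N: 2 × 14.007 = 28.014
  O: 1 × 15.999 = 15.999
Sum: 8×12.011 + 1×18.998 + 5×1.008 + 2×14.007 + 1×15.999 = 164.139 → 164.14 g/mol.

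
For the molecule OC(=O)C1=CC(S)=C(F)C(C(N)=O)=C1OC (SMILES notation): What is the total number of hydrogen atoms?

8

Walk through each heavy atom and fill implicit hydrogens from standard valence (C 4, N 3, O 2, S 2, halogen 1):
  atom 1: O, bond orders sum to 1 (valence 2) → 1 H
  atom 2: C, bond orders sum to 4 (valence 4) → 0 H
  atom 3: O, bond orders sum to 2 (valence 2) → 0 H
  atom 4: C, bond orders sum to 4 (valence 4) → 0 H
  atom 5: C, bond orders sum to 3 (valence 4) → 1 H
  atom 6: C, bond orders sum to 4 (valence 4) → 0 H
  atom 7: S, bond orders sum to 1 (valence 2) → 1 H
  atom 8: C, bond orders sum to 4 (valence 4) → 0 H
  atom 9: F (halogen, monovalent) → 0 H
  atom 10: C, bond orders sum to 4 (valence 4) → 0 H
  atom 11: C, bond orders sum to 4 (valence 4) → 0 H
  atom 12: N, bond orders sum to 1 (valence 3) → 2 H
  atom 13: O, bond orders sum to 2 (valence 2) → 0 H
  atom 14: C, bond orders sum to 4 (valence 4) → 0 H
  atom 15: O, bond orders sum to 2 (valence 2) → 0 H
  atom 16: C, bond orders sum to 1 (valence 4) → 3 H
Total hydrogens: 8.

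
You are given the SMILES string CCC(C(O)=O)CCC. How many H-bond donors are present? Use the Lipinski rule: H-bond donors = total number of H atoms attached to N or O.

Donors: find every N or O and count the H atoms it carries.
  atom 5 (O): bond orders sum to 1 → 1 H
  atom 6 (O): bond orders sum to 2 → 0 H
Lipinski HBD = 1.

1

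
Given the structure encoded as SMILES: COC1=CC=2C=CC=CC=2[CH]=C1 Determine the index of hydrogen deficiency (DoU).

Molecular formula: C11H10O.
DoU = (2C + 2 + N − H − X) / 2, where X is the halogen count and O/S are ignored.
    = (2·11 + 2 + 0 − 10 − 0) / 2 = 14 / 2 = 7.

7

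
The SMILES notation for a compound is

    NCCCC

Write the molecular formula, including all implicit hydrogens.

Walk through each heavy atom and fill implicit hydrogens from standard valence (C 4, N 3, O 2, S 2, halogen 1):
  atom 1: N, bond orders sum to 1 (valence 3) → 2 H
  atom 2: C, bond orders sum to 2 (valence 4) → 2 H
  atom 3: C, bond orders sum to 2 (valence 4) → 2 H
  atom 4: C, bond orders sum to 2 (valence 4) → 2 H
  atom 5: C, bond orders sum to 1 (valence 4) → 3 H
Totals → C:4, H:11, N:1.

C4H11N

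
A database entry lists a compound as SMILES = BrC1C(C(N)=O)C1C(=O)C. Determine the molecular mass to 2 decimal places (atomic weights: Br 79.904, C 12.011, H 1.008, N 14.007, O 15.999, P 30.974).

206.04 g/mol

First, the molecular formula is C6H8BrNO2 (counting implicit H from valence).
  Br: 1 × 79.904 = 79.904
  C: 6 × 12.011 = 72.066
  H: 8 × 1.008 = 8.064
  N: 1 × 14.007 = 14.007
  O: 2 × 15.999 = 31.998
Sum: 1×79.904 + 6×12.011 + 8×1.008 + 1×14.007 + 2×15.999 = 206.039 → 206.04 g/mol.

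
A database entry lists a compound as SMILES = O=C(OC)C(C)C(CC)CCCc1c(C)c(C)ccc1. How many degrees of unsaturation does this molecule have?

Molecular formula: C18H28O2.
DoU = (2C + 2 + N − H − X) / 2, where X is the halogen count and O/S are ignored.
    = (2·18 + 2 + 0 − 28 − 0) / 2 = 10 / 2 = 5.

5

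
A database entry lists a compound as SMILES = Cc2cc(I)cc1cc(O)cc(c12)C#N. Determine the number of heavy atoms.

Every atom symbol written in the SMILES (organic subset) is one heavy atom; implicit H are not written.
Heavy atoms by element → C:12, I:1, N:1, O:1.
Total: 15.

15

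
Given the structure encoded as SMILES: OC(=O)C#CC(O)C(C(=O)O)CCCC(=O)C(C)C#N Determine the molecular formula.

C13H15NO6

Walk through each heavy atom and fill implicit hydrogens from standard valence (C 4, N 3, O 2, S 2, halogen 1):
  atom 1: O, bond orders sum to 1 (valence 2) → 1 H
  atom 2: C, bond orders sum to 4 (valence 4) → 0 H
  atom 3: O, bond orders sum to 2 (valence 2) → 0 H
  atom 4: C, bond orders sum to 4 (valence 4) → 0 H
  atom 5: C, bond orders sum to 4 (valence 4) → 0 H
  atom 6: C, bond orders sum to 3 (valence 4) → 1 H
  atom 7: O, bond orders sum to 1 (valence 2) → 1 H
  atom 8: C, bond orders sum to 3 (valence 4) → 1 H
  atom 9: C, bond orders sum to 4 (valence 4) → 0 H
  atom 10: O, bond orders sum to 2 (valence 2) → 0 H
  atom 11: O, bond orders sum to 1 (valence 2) → 1 H
  atom 12: C, bond orders sum to 2 (valence 4) → 2 H
  atom 13: C, bond orders sum to 2 (valence 4) → 2 H
  atom 14: C, bond orders sum to 2 (valence 4) → 2 H
  atom 15: C, bond orders sum to 4 (valence 4) → 0 H
  atom 16: O, bond orders sum to 2 (valence 2) → 0 H
  atom 17: C, bond orders sum to 3 (valence 4) → 1 H
  atom 18: C, bond orders sum to 1 (valence 4) → 3 H
  atom 19: C, bond orders sum to 4 (valence 4) → 0 H
  atom 20: N, bond orders sum to 3 (valence 3) → 0 H
Totals → C:13, H:15, N:1, O:6.
In Hill order: C13H15NO6.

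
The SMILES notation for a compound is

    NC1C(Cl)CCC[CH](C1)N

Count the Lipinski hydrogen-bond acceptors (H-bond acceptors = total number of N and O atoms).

2

N atoms: 2; O atoms: 0.
Lipinski HBA = 2 + 0 = 2.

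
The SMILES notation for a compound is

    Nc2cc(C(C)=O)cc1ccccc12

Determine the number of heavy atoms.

Every atom symbol written in the SMILES (organic subset) is one heavy atom; implicit H are not written.
Heavy atoms by element → C:12, N:1, O:1.
Total: 14.

14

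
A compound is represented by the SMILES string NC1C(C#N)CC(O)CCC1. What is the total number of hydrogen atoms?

14

Walk through each heavy atom and fill implicit hydrogens from standard valence (C 4, N 3, O 2, S 2, halogen 1):
  atom 1: N, bond orders sum to 1 (valence 3) → 2 H
  atom 2: C, bond orders sum to 3 (valence 4) → 1 H
  atom 3: C, bond orders sum to 3 (valence 4) → 1 H
  atom 4: C, bond orders sum to 4 (valence 4) → 0 H
  atom 5: N, bond orders sum to 3 (valence 3) → 0 H
  atom 6: C, bond orders sum to 2 (valence 4) → 2 H
  atom 7: C, bond orders sum to 3 (valence 4) → 1 H
  atom 8: O, bond orders sum to 1 (valence 2) → 1 H
  atom 9: C, bond orders sum to 2 (valence 4) → 2 H
  atom 10: C, bond orders sum to 2 (valence 4) → 2 H
  atom 11: C, bond orders sum to 2 (valence 4) → 2 H
Total hydrogens: 14.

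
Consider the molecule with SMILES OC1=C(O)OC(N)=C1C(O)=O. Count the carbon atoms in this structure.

5

Count every carbon token in the SMILES (each C, including those in ring-closure positions and inside branches).
Carbon count: 5.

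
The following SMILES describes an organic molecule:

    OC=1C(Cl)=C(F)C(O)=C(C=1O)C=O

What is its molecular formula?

C7H4ClFO4

Walk through each heavy atom and fill implicit hydrogens from standard valence (C 4, N 3, O 2, S 2, halogen 1):
  atom 1: O, bond orders sum to 1 (valence 2) → 1 H
  atom 2: C, bond orders sum to 4 (valence 4) → 0 H
  atom 3: C, bond orders sum to 4 (valence 4) → 0 H
  atom 4: Cl (halogen, monovalent) → 0 H
  atom 5: C, bond orders sum to 4 (valence 4) → 0 H
  atom 6: F (halogen, monovalent) → 0 H
  atom 7: C, bond orders sum to 4 (valence 4) → 0 H
  atom 8: O, bond orders sum to 1 (valence 2) → 1 H
  atom 9: C, bond orders sum to 4 (valence 4) → 0 H
  atom 10: C, bond orders sum to 4 (valence 4) → 0 H
  atom 11: O, bond orders sum to 1 (valence 2) → 1 H
  atom 12: C, bond orders sum to 3 (valence 4) → 1 H
  atom 13: O, bond orders sum to 2 (valence 2) → 0 H
Totals → C:7, H:4, Cl:1, F:1, O:4.
In Hill order: C7H4ClFO4.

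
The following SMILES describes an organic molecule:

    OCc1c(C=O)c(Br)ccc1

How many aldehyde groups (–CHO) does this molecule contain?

1

The aldehyde motif appears at heavy-atom position 5 in the SMILES.
Other groups present: 1 hydroxyl.
Aldehyde count: 1.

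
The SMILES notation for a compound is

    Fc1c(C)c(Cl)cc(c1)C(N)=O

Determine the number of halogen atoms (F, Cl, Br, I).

2

Halogen atoms appear at heavy-atom positions 1, 6 (1×Cl, 1×F).
Other groups present: 1 amide.
Halogen count: 2.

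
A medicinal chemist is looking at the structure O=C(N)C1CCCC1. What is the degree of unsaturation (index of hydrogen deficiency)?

2

Molecular formula: C6H11NO.
DoU = (2C + 2 + N − H − X) / 2, where X is the halogen count and O/S are ignored.
    = (2·6 + 2 + 1 − 11 − 0) / 2 = 4 / 2 = 2.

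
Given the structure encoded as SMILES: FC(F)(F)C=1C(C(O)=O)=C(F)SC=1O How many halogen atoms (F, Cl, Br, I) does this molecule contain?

4

Halogen atoms appear at heavy-atom positions 1, 3, 4, 11 (4×F).
Other groups present: 1 carboxylic acid, 1 hydroxyl.
Halogen count: 4.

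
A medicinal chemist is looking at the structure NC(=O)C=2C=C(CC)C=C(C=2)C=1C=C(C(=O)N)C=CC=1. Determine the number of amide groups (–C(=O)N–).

The amide motif appears at heavy-atom positions 2, 15 in the SMILES.
Amide count: 2.

2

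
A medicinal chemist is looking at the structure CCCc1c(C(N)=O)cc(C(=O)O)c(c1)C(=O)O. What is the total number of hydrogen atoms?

13

Walk through each heavy atom and fill implicit hydrogens from standard valence (C 4, N 3, O 2, S 2, halogen 1); for lowercase aromatic atoms, an aromatic c carries 1 H when it has two neighbours and 0 H with three, and aromatic n carries 0 H:
  atom 1: C, bond orders sum to 1 (valence 4) → 3 H
  atom 2: C, bond orders sum to 2 (valence 4) → 2 H
  atom 3: C, bond orders sum to 2 (valence 4) → 2 H
  atom 4: aromatic c, 3 neighbours → 0 H
  atom 5: aromatic c, 3 neighbours → 0 H
  atom 6: C, bond orders sum to 4 (valence 4) → 0 H
  atom 7: N, bond orders sum to 1 (valence 3) → 2 H
  atom 8: O, bond orders sum to 2 (valence 2) → 0 H
  atom 9: aromatic c, 2 neighbours → 1 H
  atom 10: aromatic c, 3 neighbours → 0 H
  atom 11: C, bond orders sum to 4 (valence 4) → 0 H
  atom 12: O, bond orders sum to 2 (valence 2) → 0 H
  atom 13: O, bond orders sum to 1 (valence 2) → 1 H
  atom 14: aromatic c, 3 neighbours → 0 H
  atom 15: aromatic c, 2 neighbours → 1 H
  atom 16: C, bond orders sum to 4 (valence 4) → 0 H
  atom 17: O, bond orders sum to 2 (valence 2) → 0 H
  atom 18: O, bond orders sum to 1 (valence 2) → 1 H
Total hydrogens: 13.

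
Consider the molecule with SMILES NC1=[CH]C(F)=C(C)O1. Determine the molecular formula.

Walk through each heavy atom and fill implicit hydrogens from standard valence (C 4, N 3, O 2, S 2, halogen 1):
  atom 1: N, bond orders sum to 1 (valence 3) → 2 H
  atom 2: C, bond orders sum to 4 (valence 4) → 0 H
  atom 3: C with explicit H count 1
  atom 4: C, bond orders sum to 4 (valence 4) → 0 H
  atom 5: F (halogen, monovalent) → 0 H
  atom 6: C, bond orders sum to 4 (valence 4) → 0 H
  atom 7: C, bond orders sum to 1 (valence 4) → 3 H
  atom 8: O, bond orders sum to 2 (valence 2) → 0 H
Totals → C:5, H:6, F:1, N:1, O:1.
In Hill order: C5H6FNO.

C5H6FNO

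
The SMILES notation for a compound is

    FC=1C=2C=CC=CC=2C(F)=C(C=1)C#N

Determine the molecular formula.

C11H5F2N

Walk through each heavy atom and fill implicit hydrogens from standard valence (C 4, N 3, O 2, S 2, halogen 1):
  atom 1: F (halogen, monovalent) → 0 H
  atom 2: C, bond orders sum to 4 (valence 4) → 0 H
  atom 3: C, bond orders sum to 4 (valence 4) → 0 H
  atom 4: C, bond orders sum to 3 (valence 4) → 1 H
  atom 5: C, bond orders sum to 3 (valence 4) → 1 H
  atom 6: C, bond orders sum to 3 (valence 4) → 1 H
  atom 7: C, bond orders sum to 3 (valence 4) → 1 H
  atom 8: C, bond orders sum to 4 (valence 4) → 0 H
  atom 9: C, bond orders sum to 4 (valence 4) → 0 H
  atom 10: F (halogen, monovalent) → 0 H
  atom 11: C, bond orders sum to 4 (valence 4) → 0 H
  atom 12: C, bond orders sum to 3 (valence 4) → 1 H
  atom 13: C, bond orders sum to 4 (valence 4) → 0 H
  atom 14: N, bond orders sum to 3 (valence 3) → 0 H
Totals → C:11, H:5, F:2, N:1.
In Hill order: C11H5F2N.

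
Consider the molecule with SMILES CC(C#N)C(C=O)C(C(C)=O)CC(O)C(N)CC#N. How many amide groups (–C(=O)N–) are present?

0

Scan the SMILES for the amide motif — none present.
Groups that are present: 1 aldehyde, 1 hydroxyl, 1 ketone, 2 nitrile, 1 primary amine.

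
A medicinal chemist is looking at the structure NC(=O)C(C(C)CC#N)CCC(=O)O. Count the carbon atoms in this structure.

9

Count every carbon token in the SMILES (each C, including those in ring-closure positions and inside branches).
Carbon count: 9.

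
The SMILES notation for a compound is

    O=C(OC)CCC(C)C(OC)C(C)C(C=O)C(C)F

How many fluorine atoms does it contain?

Scan the SMILES for F atoms (remember two-letter symbols like Cl and Br are single atoms).
Fluorine count: 1.

1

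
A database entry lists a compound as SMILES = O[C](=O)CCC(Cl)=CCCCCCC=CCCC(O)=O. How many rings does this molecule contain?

In SMILES, each pair of matching ring-closure digits denotes one ring-closing bond; the number of such bonds equals the number of independent rings.
Ring-closure bonds here: 0.

0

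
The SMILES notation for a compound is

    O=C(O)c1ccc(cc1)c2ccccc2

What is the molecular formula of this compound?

C13H10O2

Walk through each heavy atom and fill implicit hydrogens from standard valence (C 4, N 3, O 2, S 2, halogen 1); for lowercase aromatic atoms, an aromatic c carries 1 H when it has two neighbours and 0 H with three, and aromatic n carries 0 H:
  atom 1: O, bond orders sum to 2 (valence 2) → 0 H
  atom 2: C, bond orders sum to 4 (valence 4) → 0 H
  atom 3: O, bond orders sum to 1 (valence 2) → 1 H
  atom 4: aromatic c, 3 neighbours → 0 H
  atom 5: aromatic c, 2 neighbours → 1 H
  atom 6: aromatic c, 2 neighbours → 1 H
  atom 7: aromatic c, 3 neighbours → 0 H
  atom 8: aromatic c, 2 neighbours → 1 H
  atom 9: aromatic c, 2 neighbours → 1 H
  atom 10: aromatic c, 3 neighbours → 0 H
  atom 11: aromatic c, 2 neighbours → 1 H
  atom 12: aromatic c, 2 neighbours → 1 H
  atom 13: aromatic c, 2 neighbours → 1 H
  atom 14: aromatic c, 2 neighbours → 1 H
  atom 15: aromatic c, 2 neighbours → 1 H
Totals → C:13, H:10, O:2.
In Hill order: C13H10O2.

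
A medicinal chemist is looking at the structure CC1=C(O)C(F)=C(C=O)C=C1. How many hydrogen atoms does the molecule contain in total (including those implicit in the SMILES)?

7

Walk through each heavy atom and fill implicit hydrogens from standard valence (C 4, N 3, O 2, S 2, halogen 1):
  atom 1: C, bond orders sum to 1 (valence 4) → 3 H
  atom 2: C, bond orders sum to 4 (valence 4) → 0 H
  atom 3: C, bond orders sum to 4 (valence 4) → 0 H
  atom 4: O, bond orders sum to 1 (valence 2) → 1 H
  atom 5: C, bond orders sum to 4 (valence 4) → 0 H
  atom 6: F (halogen, monovalent) → 0 H
  atom 7: C, bond orders sum to 4 (valence 4) → 0 H
  atom 8: C, bond orders sum to 3 (valence 4) → 1 H
  atom 9: O, bond orders sum to 2 (valence 2) → 0 H
  atom 10: C, bond orders sum to 3 (valence 4) → 1 H
  atom 11: C, bond orders sum to 3 (valence 4) → 1 H
Total hydrogens: 7.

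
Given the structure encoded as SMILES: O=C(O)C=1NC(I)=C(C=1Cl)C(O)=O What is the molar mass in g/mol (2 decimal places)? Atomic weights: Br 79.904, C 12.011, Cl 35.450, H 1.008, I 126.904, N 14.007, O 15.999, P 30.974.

First, the molecular formula is C6H3ClINO4 (counting implicit H from valence).
  C: 6 × 12.011 = 72.066
  Cl: 1 × 35.450 = 35.450
  H: 3 × 1.008 = 3.024
  I: 1 × 126.904 = 126.904
  N: 1 × 14.007 = 14.007
  O: 4 × 15.999 = 63.996
Sum: 6×12.011 + 1×35.450 + 3×1.008 + 1×126.904 + 1×14.007 + 4×15.999 = 315.447 → 315.45 g/mol.

315.45 g/mol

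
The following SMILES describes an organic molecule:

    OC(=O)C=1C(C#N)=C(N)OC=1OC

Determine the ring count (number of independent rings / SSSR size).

1

In SMILES, each pair of matching ring-closure digits denotes one ring-closing bond; the number of such bonds equals the number of independent rings.
Ring-closure bonds here: 1.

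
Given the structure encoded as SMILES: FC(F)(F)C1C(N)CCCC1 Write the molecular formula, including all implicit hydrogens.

C7H12F3N

Walk through each heavy atom and fill implicit hydrogens from standard valence (C 4, N 3, O 2, S 2, halogen 1):
  atom 1: F (halogen, monovalent) → 0 H
  atom 2: C, bond orders sum to 4 (valence 4) → 0 H
  atom 3: F (halogen, monovalent) → 0 H
  atom 4: F (halogen, monovalent) → 0 H
  atom 5: C, bond orders sum to 3 (valence 4) → 1 H
  atom 6: C, bond orders sum to 3 (valence 4) → 1 H
  atom 7: N, bond orders sum to 1 (valence 3) → 2 H
  atom 8: C, bond orders sum to 2 (valence 4) → 2 H
  atom 9: C, bond orders sum to 2 (valence 4) → 2 H
  atom 10: C, bond orders sum to 2 (valence 4) → 2 H
  atom 11: C, bond orders sum to 2 (valence 4) → 2 H
Totals → C:7, H:12, F:3, N:1.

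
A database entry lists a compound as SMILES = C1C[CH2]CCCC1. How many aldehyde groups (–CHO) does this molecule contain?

0

Scan the SMILES for the aldehyde motif — none present.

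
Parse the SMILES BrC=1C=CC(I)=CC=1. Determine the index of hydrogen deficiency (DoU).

Molecular formula: C6H4BrI.
DoU = (2C + 2 + N − H − X) / 2, where X is the halogen count and O/S are ignored.
    = (2·6 + 2 + 0 − 4 − 2) / 2 = 8 / 2 = 4.

4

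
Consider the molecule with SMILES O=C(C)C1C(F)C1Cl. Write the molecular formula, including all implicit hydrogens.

C5H6ClFO

Walk through each heavy atom and fill implicit hydrogens from standard valence (C 4, N 3, O 2, S 2, halogen 1):
  atom 1: O, bond orders sum to 2 (valence 2) → 0 H
  atom 2: C, bond orders sum to 4 (valence 4) → 0 H
  atom 3: C, bond orders sum to 1 (valence 4) → 3 H
  atom 4: C, bond orders sum to 3 (valence 4) → 1 H
  atom 5: C, bond orders sum to 3 (valence 4) → 1 H
  atom 6: F (halogen, monovalent) → 0 H
  atom 7: C, bond orders sum to 3 (valence 4) → 1 H
  atom 8: Cl (halogen, monovalent) → 0 H
Totals → C:5, H:6, Cl:1, F:1, O:1.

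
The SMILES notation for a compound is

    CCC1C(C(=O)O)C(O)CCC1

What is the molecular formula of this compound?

Walk through each heavy atom and fill implicit hydrogens from standard valence (C 4, N 3, O 2, S 2, halogen 1):
  atom 1: C, bond orders sum to 1 (valence 4) → 3 H
  atom 2: C, bond orders sum to 2 (valence 4) → 2 H
  atom 3: C, bond orders sum to 3 (valence 4) → 1 H
  atom 4: C, bond orders sum to 3 (valence 4) → 1 H
  atom 5: C, bond orders sum to 4 (valence 4) → 0 H
  atom 6: O, bond orders sum to 2 (valence 2) → 0 H
  atom 7: O, bond orders sum to 1 (valence 2) → 1 H
  atom 8: C, bond orders sum to 3 (valence 4) → 1 H
  atom 9: O, bond orders sum to 1 (valence 2) → 1 H
  atom 10: C, bond orders sum to 2 (valence 4) → 2 H
  atom 11: C, bond orders sum to 2 (valence 4) → 2 H
  atom 12: C, bond orders sum to 2 (valence 4) → 2 H
Totals → C:9, H:16, O:3.
In Hill order: C9H16O3.

C9H16O3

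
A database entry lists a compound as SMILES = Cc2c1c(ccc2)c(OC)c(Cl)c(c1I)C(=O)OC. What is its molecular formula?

Walk through each heavy atom and fill implicit hydrogens from standard valence (C 4, N 3, O 2, S 2, halogen 1); for lowercase aromatic atoms, an aromatic c carries 1 H when it has two neighbours and 0 H with three, and aromatic n carries 0 H:
  atom 1: C, bond orders sum to 1 (valence 4) → 3 H
  atom 2: aromatic c, 3 neighbours → 0 H
  atom 3: aromatic c, 3 neighbours → 0 H
  atom 4: aromatic c, 3 neighbours → 0 H
  atom 5: aromatic c, 2 neighbours → 1 H
  atom 6: aromatic c, 2 neighbours → 1 H
  atom 7: aromatic c, 2 neighbours → 1 H
  atom 8: aromatic c, 3 neighbours → 0 H
  atom 9: O, bond orders sum to 2 (valence 2) → 0 H
  atom 10: C, bond orders sum to 1 (valence 4) → 3 H
  atom 11: aromatic c, 3 neighbours → 0 H
  atom 12: Cl (halogen, monovalent) → 0 H
  atom 13: aromatic c, 3 neighbours → 0 H
  atom 14: aromatic c, 3 neighbours → 0 H
  atom 15: I (halogen, monovalent) → 0 H
  atom 16: C, bond orders sum to 4 (valence 4) → 0 H
  atom 17: O, bond orders sum to 2 (valence 2) → 0 H
  atom 18: O, bond orders sum to 2 (valence 2) → 0 H
  atom 19: C, bond orders sum to 1 (valence 4) → 3 H
Totals → C:14, H:12, Cl:1, I:1, O:3.
In Hill order: C14H12ClIO3.

C14H12ClIO3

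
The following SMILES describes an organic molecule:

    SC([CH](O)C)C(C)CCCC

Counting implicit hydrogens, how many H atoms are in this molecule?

Walk through each heavy atom and fill implicit hydrogens from standard valence (C 4, N 3, O 2, S 2, halogen 1):
  atom 1: S, bond orders sum to 1 (valence 2) → 1 H
  atom 2: C, bond orders sum to 3 (valence 4) → 1 H
  atom 3: C with explicit H count 1
  atom 4: O, bond orders sum to 1 (valence 2) → 1 H
  atom 5: C, bond orders sum to 1 (valence 4) → 3 H
  atom 6: C, bond orders sum to 3 (valence 4) → 1 H
  atom 7: C, bond orders sum to 1 (valence 4) → 3 H
  atom 8: C, bond orders sum to 2 (valence 4) → 2 H
  atom 9: C, bond orders sum to 2 (valence 4) → 2 H
  atom 10: C, bond orders sum to 2 (valence 4) → 2 H
  atom 11: C, bond orders sum to 1 (valence 4) → 3 H
Total hydrogens: 20.

20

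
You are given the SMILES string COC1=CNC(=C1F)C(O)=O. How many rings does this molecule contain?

1

In SMILES, each pair of matching ring-closure digits denotes one ring-closing bond; the number of such bonds equals the number of independent rings.
Ring-closure bonds here: 1.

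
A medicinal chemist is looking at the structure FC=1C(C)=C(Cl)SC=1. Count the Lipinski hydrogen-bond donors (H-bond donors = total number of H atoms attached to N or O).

0

Donors: find every N or O and count the H atoms it carries.
  (no N or O atoms present)
Lipinski HBD = 0.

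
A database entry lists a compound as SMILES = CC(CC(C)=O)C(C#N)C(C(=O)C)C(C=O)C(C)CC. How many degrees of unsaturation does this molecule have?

Molecular formula: C16H25NO3.
DoU = (2C + 2 + N − H − X) / 2, where X is the halogen count and O/S are ignored.
    = (2·16 + 2 + 1 − 25 − 0) / 2 = 10 / 2 = 5.

5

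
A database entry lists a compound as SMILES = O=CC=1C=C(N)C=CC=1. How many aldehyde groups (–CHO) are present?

The aldehyde motif appears at heavy-atom position 2 in the SMILES.
Other groups present: 1 primary amine.
Aldehyde count: 1.

1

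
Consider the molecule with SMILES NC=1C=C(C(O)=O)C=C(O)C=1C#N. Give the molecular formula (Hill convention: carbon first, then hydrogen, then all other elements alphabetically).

C8H6N2O3

Walk through each heavy atom and fill implicit hydrogens from standard valence (C 4, N 3, O 2, S 2, halogen 1):
  atom 1: N, bond orders sum to 1 (valence 3) → 2 H
  atom 2: C, bond orders sum to 4 (valence 4) → 0 H
  atom 3: C, bond orders sum to 3 (valence 4) → 1 H
  atom 4: C, bond orders sum to 4 (valence 4) → 0 H
  atom 5: C, bond orders sum to 4 (valence 4) → 0 H
  atom 6: O, bond orders sum to 1 (valence 2) → 1 H
  atom 7: O, bond orders sum to 2 (valence 2) → 0 H
  atom 8: C, bond orders sum to 3 (valence 4) → 1 H
  atom 9: C, bond orders sum to 4 (valence 4) → 0 H
  atom 10: O, bond orders sum to 1 (valence 2) → 1 H
  atom 11: C, bond orders sum to 4 (valence 4) → 0 H
  atom 12: C, bond orders sum to 4 (valence 4) → 0 H
  atom 13: N, bond orders sum to 3 (valence 3) → 0 H
Totals → C:8, H:6, N:2, O:3.
In Hill order: C8H6N2O3.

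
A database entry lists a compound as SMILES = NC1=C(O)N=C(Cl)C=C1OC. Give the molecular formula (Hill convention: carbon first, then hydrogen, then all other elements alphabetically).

C6H7ClN2O2

Walk through each heavy atom and fill implicit hydrogens from standard valence (C 4, N 3, O 2, S 2, halogen 1):
  atom 1: N, bond orders sum to 1 (valence 3) → 2 H
  atom 2: C, bond orders sum to 4 (valence 4) → 0 H
  atom 3: C, bond orders sum to 4 (valence 4) → 0 H
  atom 4: O, bond orders sum to 1 (valence 2) → 1 H
  atom 5: N, bond orders sum to 3 (valence 3) → 0 H
  atom 6: C, bond orders sum to 4 (valence 4) → 0 H
  atom 7: Cl (halogen, monovalent) → 0 H
  atom 8: C, bond orders sum to 3 (valence 4) → 1 H
  atom 9: C, bond orders sum to 4 (valence 4) → 0 H
  atom 10: O, bond orders sum to 2 (valence 2) → 0 H
  atom 11: C, bond orders sum to 1 (valence 4) → 3 H
Totals → C:6, H:7, Cl:1, N:2, O:2.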